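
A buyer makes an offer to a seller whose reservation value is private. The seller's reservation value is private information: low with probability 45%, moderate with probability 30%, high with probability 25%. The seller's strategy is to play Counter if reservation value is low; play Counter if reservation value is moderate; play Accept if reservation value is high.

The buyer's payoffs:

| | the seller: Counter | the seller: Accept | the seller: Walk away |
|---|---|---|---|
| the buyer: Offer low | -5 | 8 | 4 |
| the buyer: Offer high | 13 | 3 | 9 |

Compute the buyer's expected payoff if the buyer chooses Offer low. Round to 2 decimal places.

-1.75

Take the expectation over the seller's reservation value, weighting each type's action by its prior probability.
E[Offer low] = 0.45·(-5) + 0.3·(-5) + 0.25·8 = (-2.25) + (-1.5) + 2 = -1.75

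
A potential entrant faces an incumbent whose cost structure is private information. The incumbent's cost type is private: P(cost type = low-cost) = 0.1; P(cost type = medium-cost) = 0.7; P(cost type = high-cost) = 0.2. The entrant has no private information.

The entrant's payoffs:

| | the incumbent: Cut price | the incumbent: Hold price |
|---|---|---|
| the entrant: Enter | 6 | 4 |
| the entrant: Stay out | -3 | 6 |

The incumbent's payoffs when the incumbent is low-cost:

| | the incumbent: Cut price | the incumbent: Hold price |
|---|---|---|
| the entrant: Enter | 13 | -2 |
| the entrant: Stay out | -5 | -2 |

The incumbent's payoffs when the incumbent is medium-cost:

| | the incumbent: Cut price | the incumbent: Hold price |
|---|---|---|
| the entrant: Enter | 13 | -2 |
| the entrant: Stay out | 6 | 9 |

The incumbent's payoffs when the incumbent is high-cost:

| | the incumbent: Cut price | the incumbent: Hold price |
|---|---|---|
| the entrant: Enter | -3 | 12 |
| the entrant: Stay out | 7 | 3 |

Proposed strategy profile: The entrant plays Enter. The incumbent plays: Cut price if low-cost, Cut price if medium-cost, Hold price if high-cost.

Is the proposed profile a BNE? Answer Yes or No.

A profile is a BNE iff every type of every player is best-responding given beliefs about the other side.
The entrant plays Enter: E[Enter] = 0.1·(6) + 0.7·(6) + 0.2·(4) = 5.6; E[Stay out] = -1.2. Best-responding. ✓
The incumbent (cost type low-cost), facing Enter: Cut price gives 13, Hold price gives -2. Proposed Cut price is best. ✓
The incumbent (cost type medium-cost), facing Enter: Cut price gives 13, Hold price gives -2. Proposed Cut price is best. ✓
The incumbent (cost type high-cost), facing Enter: Cut price gives -3, Hold price gives 12. Proposed Hold price is best. ✓

Yes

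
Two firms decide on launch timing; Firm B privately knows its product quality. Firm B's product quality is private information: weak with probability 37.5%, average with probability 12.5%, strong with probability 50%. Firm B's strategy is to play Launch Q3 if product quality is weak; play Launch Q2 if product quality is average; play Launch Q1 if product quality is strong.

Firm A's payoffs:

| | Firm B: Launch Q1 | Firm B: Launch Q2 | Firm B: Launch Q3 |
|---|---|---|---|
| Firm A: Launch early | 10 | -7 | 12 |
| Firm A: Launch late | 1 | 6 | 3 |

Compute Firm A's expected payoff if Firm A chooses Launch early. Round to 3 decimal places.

E[Launch early] = 0.375·12 + 0.125·(-7) + 0.5·10 = 4.5 + (-0.875) + 5 = 8.625

8.625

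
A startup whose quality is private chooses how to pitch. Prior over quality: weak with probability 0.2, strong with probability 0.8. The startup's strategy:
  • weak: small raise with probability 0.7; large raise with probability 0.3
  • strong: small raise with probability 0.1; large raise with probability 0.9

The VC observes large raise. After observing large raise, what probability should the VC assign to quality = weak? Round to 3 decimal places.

0.077

P(large raise) = 0.2·0.3 + 0.8·0.9 = 0.78
P(weak | large raise) = (0.2·0.3) / 0.78 = 0.06 / 0.78 = 0.0769231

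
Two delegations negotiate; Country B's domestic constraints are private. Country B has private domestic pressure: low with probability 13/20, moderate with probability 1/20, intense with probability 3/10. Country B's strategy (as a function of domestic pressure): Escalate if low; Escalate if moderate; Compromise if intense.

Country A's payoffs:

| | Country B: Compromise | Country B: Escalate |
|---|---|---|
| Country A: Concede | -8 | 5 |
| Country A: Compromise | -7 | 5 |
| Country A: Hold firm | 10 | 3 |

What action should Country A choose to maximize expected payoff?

E[Concede] = 13/20·(5) + 1/20·(5) + 3/10·(-8) = 11/10
E[Compromise] = 13/20·(5) + 1/20·(5) + 3/10·(-7) = 7/5
E[Hold firm] = 13/20·(3) + 1/20·(3) + 3/10·(10) = 51/10
Best response: Hold firm (51/10 is the largest).

Hold firm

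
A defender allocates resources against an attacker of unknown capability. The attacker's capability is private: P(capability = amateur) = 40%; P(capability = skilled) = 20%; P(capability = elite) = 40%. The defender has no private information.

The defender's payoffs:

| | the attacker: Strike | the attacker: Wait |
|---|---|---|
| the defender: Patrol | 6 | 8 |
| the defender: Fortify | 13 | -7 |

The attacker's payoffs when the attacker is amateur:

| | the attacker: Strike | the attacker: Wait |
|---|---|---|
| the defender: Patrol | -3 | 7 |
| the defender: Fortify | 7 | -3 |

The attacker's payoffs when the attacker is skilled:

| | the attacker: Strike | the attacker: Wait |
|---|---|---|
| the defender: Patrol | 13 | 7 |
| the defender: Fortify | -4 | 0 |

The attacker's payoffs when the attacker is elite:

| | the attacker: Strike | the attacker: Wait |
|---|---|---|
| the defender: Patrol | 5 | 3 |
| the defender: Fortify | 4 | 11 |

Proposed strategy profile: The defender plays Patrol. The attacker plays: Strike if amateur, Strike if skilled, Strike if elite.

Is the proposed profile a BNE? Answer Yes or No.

No

A profile is a BNE iff every type of every player is best-responding given beliefs about the other side.
The defender plays Patrol: E[Patrol] = 0.4·(6) + 0.2·(6) + 0.4·(6) = 6; E[Fortify] = 13. Not best-responding. ✗
The attacker (capability amateur), facing Patrol: Strike gives -3, Wait gives 7. Proposed Strike is not best — profitable deviation exists. ✗
The attacker (capability skilled), facing Patrol: Strike gives 13, Wait gives 7. Proposed Strike is best. ✓
The attacker (capability elite), facing Patrol: Strike gives 5, Wait gives 3. Proposed Strike is best. ✓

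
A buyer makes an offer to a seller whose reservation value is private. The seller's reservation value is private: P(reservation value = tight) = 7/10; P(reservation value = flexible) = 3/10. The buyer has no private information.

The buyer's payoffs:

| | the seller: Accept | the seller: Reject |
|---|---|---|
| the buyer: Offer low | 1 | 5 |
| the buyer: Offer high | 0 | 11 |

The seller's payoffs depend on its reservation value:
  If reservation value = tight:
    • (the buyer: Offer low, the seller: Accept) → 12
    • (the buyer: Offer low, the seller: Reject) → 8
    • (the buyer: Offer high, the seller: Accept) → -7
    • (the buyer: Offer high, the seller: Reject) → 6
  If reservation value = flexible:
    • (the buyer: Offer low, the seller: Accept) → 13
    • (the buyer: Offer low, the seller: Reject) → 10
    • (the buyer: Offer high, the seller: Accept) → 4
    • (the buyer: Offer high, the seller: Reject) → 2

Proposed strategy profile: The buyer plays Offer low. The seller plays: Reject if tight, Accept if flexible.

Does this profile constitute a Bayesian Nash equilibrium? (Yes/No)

No

The buyer plays Offer low: E[Offer low] = 7/10·(5) + 3/10·(1) = 19/5; E[Offer high] = 77/10. Not best-responding. ✗
The seller (reservation value tight), facing Offer low: Accept gives 12, Reject gives 8. Proposed Reject is not best — profitable deviation exists. ✗
The seller (reservation value flexible), facing Offer low: Accept gives 13, Reject gives 10. Proposed Accept is best. ✓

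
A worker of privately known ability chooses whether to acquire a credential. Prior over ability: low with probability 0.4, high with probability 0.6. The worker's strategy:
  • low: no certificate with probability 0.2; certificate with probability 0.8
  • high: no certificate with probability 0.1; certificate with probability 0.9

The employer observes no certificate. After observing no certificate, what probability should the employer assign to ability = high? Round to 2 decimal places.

0.43

P(no certificate) = 0.4·0.2 + 0.6·0.1 = 0.14
P(high | no certificate) = (0.6·0.1) / 0.14 = 0.06 / 0.14 = 0.428571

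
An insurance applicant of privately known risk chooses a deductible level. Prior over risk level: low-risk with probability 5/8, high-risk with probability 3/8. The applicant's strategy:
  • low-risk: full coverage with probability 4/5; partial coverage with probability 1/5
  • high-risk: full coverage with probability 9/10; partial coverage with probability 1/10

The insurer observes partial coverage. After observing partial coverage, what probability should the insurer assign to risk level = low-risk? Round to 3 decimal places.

P(partial coverage) = (5/8)·(1/5) + (3/8)·(1/10) = 13/80
P(low-risk | partial coverage) = ((5/8)·(1/5)) / (13/80) = (1/8) / (13/80) = 10/13

0.769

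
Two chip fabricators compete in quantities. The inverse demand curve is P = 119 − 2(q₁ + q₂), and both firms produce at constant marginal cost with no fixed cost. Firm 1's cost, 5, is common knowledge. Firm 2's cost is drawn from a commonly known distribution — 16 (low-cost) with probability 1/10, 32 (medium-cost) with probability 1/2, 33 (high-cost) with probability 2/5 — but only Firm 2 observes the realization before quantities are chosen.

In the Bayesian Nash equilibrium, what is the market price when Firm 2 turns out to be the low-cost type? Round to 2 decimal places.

44.20

Type-c best response for Firm 2: q₂(c) = (119 − c)/4 − q₁/2.
Firm 1 maximizes expected profit; its first-order condition is 119 − 4q₁ − 2E[q₂] − 5 = 0.
Substituting E[q₂] and solving: E[c₂] = 30.8, so q₁ = (119 − 2·5 + 30.8)/6 = 23.3.
q₂(low-cost) = 14.1, so P = 119 − 2·(23.3 + 14.1) = 44.2.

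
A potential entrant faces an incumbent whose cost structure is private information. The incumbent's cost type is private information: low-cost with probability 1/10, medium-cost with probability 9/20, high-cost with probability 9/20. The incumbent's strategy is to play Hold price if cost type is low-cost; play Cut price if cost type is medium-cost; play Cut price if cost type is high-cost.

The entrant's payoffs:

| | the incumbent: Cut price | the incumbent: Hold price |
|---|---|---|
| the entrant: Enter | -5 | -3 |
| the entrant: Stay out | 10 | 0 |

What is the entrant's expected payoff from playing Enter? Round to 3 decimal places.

-4.800

E[Enter] = 1/10·(-3) + 9/20·(-5) + 9/20·(-5) = (-3/10) + (-9/4) + (-9/4) = -24/5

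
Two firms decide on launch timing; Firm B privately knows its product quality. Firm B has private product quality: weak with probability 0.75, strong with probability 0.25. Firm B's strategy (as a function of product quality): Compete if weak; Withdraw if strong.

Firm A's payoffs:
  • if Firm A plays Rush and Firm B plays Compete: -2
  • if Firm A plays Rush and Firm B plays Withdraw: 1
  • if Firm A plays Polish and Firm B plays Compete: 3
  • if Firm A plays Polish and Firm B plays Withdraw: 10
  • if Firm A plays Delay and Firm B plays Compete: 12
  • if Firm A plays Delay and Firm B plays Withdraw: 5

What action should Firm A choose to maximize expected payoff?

Delay

E[Rush] = 0.75·(-2) + 0.25·(1) = -1.25
E[Polish] = 0.75·(3) + 0.25·(10) = 4.75
E[Delay] = 0.75·(12) + 0.25·(5) = 10.25
Best response: Delay (10.25 is the largest).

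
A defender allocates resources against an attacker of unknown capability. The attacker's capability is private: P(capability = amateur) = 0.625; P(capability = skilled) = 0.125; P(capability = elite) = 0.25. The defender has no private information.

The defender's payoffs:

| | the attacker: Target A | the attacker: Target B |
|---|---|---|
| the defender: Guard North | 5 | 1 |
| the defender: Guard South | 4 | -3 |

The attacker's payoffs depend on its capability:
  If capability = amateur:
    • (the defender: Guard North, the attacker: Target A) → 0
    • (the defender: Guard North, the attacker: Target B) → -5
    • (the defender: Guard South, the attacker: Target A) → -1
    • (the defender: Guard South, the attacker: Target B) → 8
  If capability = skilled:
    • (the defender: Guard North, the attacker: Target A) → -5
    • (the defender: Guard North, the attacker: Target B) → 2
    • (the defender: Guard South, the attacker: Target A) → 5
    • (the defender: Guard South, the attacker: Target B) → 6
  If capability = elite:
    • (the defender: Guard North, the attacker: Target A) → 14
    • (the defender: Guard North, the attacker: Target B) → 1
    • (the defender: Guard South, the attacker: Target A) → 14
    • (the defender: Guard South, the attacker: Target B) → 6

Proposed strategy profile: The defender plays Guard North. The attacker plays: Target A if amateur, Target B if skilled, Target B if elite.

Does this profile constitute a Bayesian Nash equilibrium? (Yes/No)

The defender plays Guard North: E[Guard North] = 0.625·(5) + 0.125·(1) + 0.25·(1) = 3.5; E[Guard South] = 1.375. Best-responding. ✓
The attacker (capability amateur), facing Guard North: Target A gives 0, Target B gives -5. Proposed Target A is best. ✓
The attacker (capability skilled), facing Guard North: Target A gives -5, Target B gives 2. Proposed Target B is best. ✓
The attacker (capability elite), facing Guard North: Target A gives 14, Target B gives 1. Proposed Target B is not best — profitable deviation exists. ✗

No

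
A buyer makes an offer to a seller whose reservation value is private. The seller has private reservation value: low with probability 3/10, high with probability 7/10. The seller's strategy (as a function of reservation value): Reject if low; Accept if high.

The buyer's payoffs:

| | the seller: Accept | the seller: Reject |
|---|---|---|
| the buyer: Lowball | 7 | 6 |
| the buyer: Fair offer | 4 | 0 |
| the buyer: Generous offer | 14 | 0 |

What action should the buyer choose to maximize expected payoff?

Generous offer

E[Lowball] = 3/10·(6) + 7/10·(7) = 67/10
E[Fair offer] = 3/10·(0) + 7/10·(4) = 14/5
E[Generous offer] = 3/10·(0) + 7/10·(14) = 49/5
Best response: Generous offer (49/5 is the largest).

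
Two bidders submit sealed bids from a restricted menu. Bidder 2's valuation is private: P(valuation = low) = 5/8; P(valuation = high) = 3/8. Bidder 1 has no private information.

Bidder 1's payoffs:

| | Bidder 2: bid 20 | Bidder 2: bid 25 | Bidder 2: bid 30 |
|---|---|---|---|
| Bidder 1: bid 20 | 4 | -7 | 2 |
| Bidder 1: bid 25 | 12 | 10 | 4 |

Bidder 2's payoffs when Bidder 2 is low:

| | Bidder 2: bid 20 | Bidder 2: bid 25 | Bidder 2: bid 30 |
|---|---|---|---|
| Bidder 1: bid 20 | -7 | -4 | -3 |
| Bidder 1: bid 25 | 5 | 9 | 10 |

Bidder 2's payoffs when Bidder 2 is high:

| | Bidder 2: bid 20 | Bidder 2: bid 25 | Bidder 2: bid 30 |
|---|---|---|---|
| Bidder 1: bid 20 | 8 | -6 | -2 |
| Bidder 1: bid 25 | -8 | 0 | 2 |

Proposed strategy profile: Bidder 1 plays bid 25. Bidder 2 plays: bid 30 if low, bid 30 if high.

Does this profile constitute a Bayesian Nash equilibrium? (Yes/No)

Bidder 1 plays bid 25: E[bid 25] = 5/8·(4) + 3/8·(4) = 4; E[bid 20] = 2. Best-responding. ✓
Bidder 2 (valuation low), facing bid 25: bid 20 gives 5, bid 25 gives 9, bid 30 gives 10. Proposed bid 30 is best. ✓
Bidder 2 (valuation high), facing bid 25: bid 20 gives -8, bid 25 gives 0, bid 30 gives 2. Proposed bid 30 is best. ✓

Yes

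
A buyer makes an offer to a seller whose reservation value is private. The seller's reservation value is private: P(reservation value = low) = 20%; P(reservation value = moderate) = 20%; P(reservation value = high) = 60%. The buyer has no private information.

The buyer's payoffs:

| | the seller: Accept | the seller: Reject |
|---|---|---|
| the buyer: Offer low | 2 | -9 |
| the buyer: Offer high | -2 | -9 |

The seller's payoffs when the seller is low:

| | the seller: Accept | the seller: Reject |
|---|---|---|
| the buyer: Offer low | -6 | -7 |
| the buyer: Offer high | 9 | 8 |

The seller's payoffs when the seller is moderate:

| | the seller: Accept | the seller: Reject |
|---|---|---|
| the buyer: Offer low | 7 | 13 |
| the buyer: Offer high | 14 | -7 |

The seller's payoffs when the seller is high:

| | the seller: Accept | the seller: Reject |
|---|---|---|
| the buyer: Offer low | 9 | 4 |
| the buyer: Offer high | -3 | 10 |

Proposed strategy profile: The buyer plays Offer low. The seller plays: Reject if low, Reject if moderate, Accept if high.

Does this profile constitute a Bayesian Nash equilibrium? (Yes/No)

No

A profile is a BNE iff every type of every player is best-responding given beliefs about the other side.
The buyer plays Offer low: E[Offer low] = 0.2·(-9) + 0.2·(-9) + 0.6·(2) = -2.4; E[Offer high] = -4.8. Best-responding. ✓
The seller (reservation value low), facing Offer low: Accept gives -6, Reject gives -7. Proposed Reject is not best — profitable deviation exists. ✗
The seller (reservation value moderate), facing Offer low: Accept gives 7, Reject gives 13. Proposed Reject is best. ✓
The seller (reservation value high), facing Offer low: Accept gives 9, Reject gives 4. Proposed Accept is best. ✓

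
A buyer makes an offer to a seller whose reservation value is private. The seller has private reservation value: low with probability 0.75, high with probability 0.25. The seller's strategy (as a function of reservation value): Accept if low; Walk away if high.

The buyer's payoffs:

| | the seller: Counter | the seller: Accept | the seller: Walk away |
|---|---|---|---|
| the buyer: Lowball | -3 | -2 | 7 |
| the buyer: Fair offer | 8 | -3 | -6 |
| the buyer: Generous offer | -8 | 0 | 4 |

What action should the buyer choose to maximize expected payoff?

E[Lowball] = 0.75·(-2) + 0.25·(7) = 0.25
E[Fair offer] = 0.75·(-3) + 0.25·(-6) = -3.75
E[Generous offer] = 0.75·(0) + 0.25·(4) = 1
Best response: Generous offer (1 is the largest).

Generous offer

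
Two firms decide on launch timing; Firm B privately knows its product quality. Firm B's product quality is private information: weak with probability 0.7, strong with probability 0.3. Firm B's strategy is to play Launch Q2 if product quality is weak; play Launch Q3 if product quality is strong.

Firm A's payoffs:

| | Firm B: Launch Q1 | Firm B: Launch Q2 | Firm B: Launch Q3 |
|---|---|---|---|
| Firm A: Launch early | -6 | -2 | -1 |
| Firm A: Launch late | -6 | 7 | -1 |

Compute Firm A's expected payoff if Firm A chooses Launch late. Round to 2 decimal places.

E[Launch late] = 0.7·7 + 0.3·(-1) = 4.9 + (-0.3) = 4.6

4.60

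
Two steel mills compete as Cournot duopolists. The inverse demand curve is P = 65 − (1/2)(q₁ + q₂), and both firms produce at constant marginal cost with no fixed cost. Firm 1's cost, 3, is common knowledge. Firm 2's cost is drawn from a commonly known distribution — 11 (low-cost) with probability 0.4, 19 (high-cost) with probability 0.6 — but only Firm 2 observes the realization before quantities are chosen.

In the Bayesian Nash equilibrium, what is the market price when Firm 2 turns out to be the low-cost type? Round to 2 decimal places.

25.53

Type-c best response for Firm 2: q₂(c) = (65 − c) − q₁/2.
Firm 1 maximizes expected profit; its first-order condition is 65 − q₁ − (1/2)E[q₂] − 3 = 0.
Substituting E[q₂] and solving: E[c₂] = 15.8, so q₁ = (65 − 2·3 + 15.8)/(3/2) = 49.8667.
q₂(low-cost) = 29.0667, so P = 65 − (1/2)·(49.8667 + 29.0667) = 25.5333.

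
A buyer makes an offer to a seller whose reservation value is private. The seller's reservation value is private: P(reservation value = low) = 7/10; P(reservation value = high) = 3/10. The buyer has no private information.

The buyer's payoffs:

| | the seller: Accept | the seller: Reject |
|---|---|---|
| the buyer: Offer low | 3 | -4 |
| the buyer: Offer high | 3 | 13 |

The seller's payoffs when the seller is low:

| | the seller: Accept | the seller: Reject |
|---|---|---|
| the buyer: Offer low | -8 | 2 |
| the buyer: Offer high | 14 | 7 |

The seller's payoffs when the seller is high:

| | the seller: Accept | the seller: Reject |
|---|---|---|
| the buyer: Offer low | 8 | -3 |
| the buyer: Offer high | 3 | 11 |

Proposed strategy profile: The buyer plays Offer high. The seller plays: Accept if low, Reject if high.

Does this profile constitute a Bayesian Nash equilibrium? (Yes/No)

The buyer plays Offer high: E[Offer high] = 7/10·(3) + 3/10·(13) = 6; E[Offer low] = 9/10. Best-responding. ✓
The seller (reservation value low), facing Offer high: Accept gives 14, Reject gives 7. Proposed Accept is best. ✓
The seller (reservation value high), facing Offer high: Accept gives 3, Reject gives 11. Proposed Reject is best. ✓

Yes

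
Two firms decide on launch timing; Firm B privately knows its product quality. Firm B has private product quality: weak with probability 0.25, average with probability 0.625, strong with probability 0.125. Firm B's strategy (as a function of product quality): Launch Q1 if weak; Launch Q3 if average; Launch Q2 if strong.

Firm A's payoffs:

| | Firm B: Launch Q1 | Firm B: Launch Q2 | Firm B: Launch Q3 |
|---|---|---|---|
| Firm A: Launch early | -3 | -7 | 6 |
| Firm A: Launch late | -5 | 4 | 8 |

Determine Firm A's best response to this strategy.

Compute Firm A's expected payoff for each action, taking the expectation over Firm B's type.
E[Launch early] = 0.25·(-3) + 0.625·(6) + 0.125·(-7) = 2.125
E[Launch late] = 0.25·(-5) + 0.625·(8) + 0.125·(4) = 4.25
Best response: Launch late (4.25 is the largest).

Launch late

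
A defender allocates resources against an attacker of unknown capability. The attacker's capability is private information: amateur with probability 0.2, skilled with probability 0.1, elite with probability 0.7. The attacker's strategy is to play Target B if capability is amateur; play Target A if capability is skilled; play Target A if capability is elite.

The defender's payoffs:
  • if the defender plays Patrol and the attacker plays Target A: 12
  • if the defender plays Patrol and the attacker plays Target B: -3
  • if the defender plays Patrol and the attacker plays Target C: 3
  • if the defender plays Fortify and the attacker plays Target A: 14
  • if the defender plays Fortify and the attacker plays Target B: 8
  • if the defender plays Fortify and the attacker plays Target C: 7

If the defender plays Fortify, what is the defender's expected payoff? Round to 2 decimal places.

Take the expectation over the attacker's capability, weighting each type's action by its prior probability.
E[Fortify] = 0.2·8 + 0.1·14 + 0.7·14 = 1.6 + 1.4 + 9.8 = 12.8

12.80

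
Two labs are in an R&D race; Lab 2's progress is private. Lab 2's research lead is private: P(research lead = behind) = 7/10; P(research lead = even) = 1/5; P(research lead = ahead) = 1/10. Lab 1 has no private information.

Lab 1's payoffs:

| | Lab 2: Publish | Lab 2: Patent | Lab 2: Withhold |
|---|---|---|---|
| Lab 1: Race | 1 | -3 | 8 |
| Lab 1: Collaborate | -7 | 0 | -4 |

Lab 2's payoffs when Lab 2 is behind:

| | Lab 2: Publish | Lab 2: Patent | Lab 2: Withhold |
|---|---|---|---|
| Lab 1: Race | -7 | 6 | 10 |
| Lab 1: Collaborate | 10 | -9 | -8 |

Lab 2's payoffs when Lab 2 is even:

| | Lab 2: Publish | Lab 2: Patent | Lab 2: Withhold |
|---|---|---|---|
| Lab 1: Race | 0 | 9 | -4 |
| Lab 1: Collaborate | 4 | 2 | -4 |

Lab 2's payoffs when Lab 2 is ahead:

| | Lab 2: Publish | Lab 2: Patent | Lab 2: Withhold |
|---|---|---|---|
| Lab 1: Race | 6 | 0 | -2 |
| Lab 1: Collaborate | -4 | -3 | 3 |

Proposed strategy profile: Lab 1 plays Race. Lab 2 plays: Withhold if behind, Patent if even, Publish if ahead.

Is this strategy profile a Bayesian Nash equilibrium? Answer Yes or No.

Lab 1 plays Race: E[Race] = 7/10·(8) + 1/5·(-3) + 1/10·(1) = 51/10; E[Collaborate] = -7/2. Best-responding. ✓
Lab 2 (research lead behind), facing Race: Publish gives -7, Patent gives 6, Withhold gives 10. Proposed Withhold is best. ✓
Lab 2 (research lead even), facing Race: Publish gives 0, Patent gives 9, Withhold gives -4. Proposed Patent is best. ✓
Lab 2 (research lead ahead), facing Race: Publish gives 6, Patent gives 0, Withhold gives -2. Proposed Publish is best. ✓

Yes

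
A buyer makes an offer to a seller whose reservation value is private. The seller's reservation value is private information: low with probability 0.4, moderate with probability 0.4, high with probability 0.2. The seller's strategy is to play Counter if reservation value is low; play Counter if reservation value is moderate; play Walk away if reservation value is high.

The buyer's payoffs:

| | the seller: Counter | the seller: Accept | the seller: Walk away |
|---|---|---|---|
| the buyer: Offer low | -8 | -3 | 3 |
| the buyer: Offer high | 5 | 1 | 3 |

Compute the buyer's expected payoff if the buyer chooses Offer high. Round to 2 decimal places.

4.60

Take the expectation over the seller's reservation value, weighting each type's action by its prior probability.
E[Offer high] = 0.4·5 + 0.4·5 + 0.2·3 = 2 + 2 + 0.6 = 4.6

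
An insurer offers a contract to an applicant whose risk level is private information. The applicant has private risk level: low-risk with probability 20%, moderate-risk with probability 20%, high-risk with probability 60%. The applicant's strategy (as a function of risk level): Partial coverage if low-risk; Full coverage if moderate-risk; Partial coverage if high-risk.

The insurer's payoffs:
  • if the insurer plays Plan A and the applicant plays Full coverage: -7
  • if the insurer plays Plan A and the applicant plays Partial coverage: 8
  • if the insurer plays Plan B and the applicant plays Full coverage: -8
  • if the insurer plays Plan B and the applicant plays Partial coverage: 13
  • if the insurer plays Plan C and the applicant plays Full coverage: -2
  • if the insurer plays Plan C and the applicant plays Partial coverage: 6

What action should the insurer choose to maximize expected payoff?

E[Plan A] = 0.2·(8) + 0.2·(-7) + 0.6·(8) = 5
E[Plan B] = 0.2·(13) + 0.2·(-8) + 0.6·(13) = 8.8
E[Plan C] = 0.2·(6) + 0.2·(-2) + 0.6·(6) = 4.4
Best response: Plan B (8.8 is the largest).

Plan B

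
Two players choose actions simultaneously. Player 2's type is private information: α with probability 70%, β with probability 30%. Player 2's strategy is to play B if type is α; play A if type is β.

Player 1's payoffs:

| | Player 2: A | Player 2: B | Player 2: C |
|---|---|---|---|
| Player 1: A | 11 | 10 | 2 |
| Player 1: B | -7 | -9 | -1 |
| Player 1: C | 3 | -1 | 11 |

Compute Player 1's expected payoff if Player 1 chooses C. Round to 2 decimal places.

Take the expectation over Player 2's type, weighting each type's action by its prior probability.
E[C] = 0.7·(-1) + 0.3·3 = (-0.7) + 0.9 = 0.2

0.20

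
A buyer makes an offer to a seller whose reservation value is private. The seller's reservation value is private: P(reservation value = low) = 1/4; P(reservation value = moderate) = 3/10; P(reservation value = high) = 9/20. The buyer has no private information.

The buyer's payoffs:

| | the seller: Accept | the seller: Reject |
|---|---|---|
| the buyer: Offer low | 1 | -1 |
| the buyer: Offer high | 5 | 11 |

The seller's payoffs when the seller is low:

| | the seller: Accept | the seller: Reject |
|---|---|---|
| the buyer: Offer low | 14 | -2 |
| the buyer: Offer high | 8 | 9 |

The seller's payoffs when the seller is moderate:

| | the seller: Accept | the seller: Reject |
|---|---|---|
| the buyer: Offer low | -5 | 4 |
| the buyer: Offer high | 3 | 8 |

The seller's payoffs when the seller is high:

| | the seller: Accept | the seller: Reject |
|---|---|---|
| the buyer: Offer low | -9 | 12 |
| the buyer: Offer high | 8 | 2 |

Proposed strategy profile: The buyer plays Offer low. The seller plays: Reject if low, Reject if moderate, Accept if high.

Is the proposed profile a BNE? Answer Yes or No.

No

A profile is a BNE iff every type of every player is best-responding given beliefs about the other side.
The buyer plays Offer low: E[Offer low] = 1/4·(-1) + 3/10·(-1) + 9/20·(1) = -1/10; E[Offer high] = 83/10. Not best-responding. ✗
The seller (reservation value low), facing Offer low: Accept gives 14, Reject gives -2. Proposed Reject is not best — profitable deviation exists. ✗
The seller (reservation value moderate), facing Offer low: Accept gives -5, Reject gives 4. Proposed Reject is best. ✓
The seller (reservation value high), facing Offer low: Accept gives -9, Reject gives 12. Proposed Accept is not best — profitable deviation exists. ✗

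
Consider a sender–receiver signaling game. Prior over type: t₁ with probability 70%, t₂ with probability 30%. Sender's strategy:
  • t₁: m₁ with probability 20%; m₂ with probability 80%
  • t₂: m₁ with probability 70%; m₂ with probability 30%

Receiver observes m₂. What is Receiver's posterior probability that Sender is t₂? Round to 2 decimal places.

P(m₂) = 0.7·0.8 + 0.3·0.3 = 0.65
P(t₂ | m₂) = (0.3·0.3) / 0.65 = 0.09 / 0.65 = 0.138462

0.14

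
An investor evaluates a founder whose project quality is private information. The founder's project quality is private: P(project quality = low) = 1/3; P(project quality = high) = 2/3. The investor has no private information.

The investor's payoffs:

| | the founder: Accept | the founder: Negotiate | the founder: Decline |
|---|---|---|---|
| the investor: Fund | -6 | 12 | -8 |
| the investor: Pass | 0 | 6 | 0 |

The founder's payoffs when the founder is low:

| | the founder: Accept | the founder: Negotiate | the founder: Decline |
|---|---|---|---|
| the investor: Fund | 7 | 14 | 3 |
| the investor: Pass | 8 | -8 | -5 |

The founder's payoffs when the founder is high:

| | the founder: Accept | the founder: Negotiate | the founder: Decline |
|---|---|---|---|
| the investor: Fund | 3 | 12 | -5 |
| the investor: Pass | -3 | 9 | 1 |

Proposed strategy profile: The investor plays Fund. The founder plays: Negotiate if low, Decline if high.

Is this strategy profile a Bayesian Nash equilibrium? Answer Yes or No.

The investor plays Fund: E[Fund] = 1/3·(12) + 2/3·(-8) = -4/3; E[Pass] = 2. Not best-responding. ✗
The founder (project quality low), facing Fund: Accept gives 7, Negotiate gives 14, Decline gives 3. Proposed Negotiate is best. ✓
The founder (project quality high), facing Fund: Accept gives 3, Negotiate gives 12, Decline gives -5. Proposed Decline is not best — profitable deviation exists. ✗

No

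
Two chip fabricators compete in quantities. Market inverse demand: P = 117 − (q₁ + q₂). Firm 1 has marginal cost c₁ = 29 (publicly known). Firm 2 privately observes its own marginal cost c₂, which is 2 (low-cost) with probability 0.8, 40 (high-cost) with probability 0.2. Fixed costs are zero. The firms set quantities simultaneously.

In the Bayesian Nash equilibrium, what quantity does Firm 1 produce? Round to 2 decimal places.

Type-c best response for Firm 2: q₂(c) = (117 − c)/2 − q₁/2.
Firm 1 maximizes expected profit; its first-order condition is 117 − 2q₁ − E[q₂] − 29 = 0.
Substituting E[q₂] and solving: E[c₂] = 9.6, so q₁ = (117 − 2·29 + 9.6)/3 = 22.8667.

22.87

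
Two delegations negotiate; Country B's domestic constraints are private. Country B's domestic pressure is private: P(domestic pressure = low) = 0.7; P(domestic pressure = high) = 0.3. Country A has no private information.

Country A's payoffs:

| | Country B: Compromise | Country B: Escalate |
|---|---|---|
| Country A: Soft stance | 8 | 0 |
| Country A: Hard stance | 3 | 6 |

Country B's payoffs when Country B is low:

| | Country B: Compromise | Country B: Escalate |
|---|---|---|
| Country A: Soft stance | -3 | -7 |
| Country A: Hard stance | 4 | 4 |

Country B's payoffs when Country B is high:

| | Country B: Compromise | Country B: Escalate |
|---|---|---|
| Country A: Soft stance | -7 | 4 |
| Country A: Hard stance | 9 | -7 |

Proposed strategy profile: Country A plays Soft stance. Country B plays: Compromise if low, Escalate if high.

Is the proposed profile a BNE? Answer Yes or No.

Yes

A profile is a BNE iff every type of every player is best-responding given beliefs about the other side.
Country A plays Soft stance: E[Soft stance] = 0.7·(8) + 0.3·(0) = 5.6; E[Hard stance] = 3.9. Best-responding. ✓
Country B (domestic pressure low), facing Soft stance: Compromise gives -3, Escalate gives -7. Proposed Compromise is best. ✓
Country B (domestic pressure high), facing Soft stance: Compromise gives -7, Escalate gives 4. Proposed Escalate is best. ✓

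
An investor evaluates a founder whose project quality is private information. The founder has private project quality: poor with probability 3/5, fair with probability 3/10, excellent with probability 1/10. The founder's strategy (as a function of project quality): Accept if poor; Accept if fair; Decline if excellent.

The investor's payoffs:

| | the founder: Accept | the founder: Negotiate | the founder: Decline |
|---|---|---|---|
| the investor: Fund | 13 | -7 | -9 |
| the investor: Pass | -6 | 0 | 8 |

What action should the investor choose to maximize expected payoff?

Fund

E[Fund] = 3/5·(13) + 3/10·(13) + 1/10·(-9) = 54/5
E[Pass] = 3/5·(-6) + 3/10·(-6) + 1/10·(8) = -23/5
Best response: Fund (54/5 is the largest).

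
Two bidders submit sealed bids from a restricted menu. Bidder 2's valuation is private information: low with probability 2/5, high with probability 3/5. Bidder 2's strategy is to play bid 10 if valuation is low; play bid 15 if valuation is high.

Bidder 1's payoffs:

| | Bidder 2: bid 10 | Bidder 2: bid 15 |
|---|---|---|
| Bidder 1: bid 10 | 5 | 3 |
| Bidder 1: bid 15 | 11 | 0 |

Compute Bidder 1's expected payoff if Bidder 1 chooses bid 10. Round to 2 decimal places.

3.80

E[bid 10] = 2/5·5 + 3/5·3 = 2 + 9/5 = 19/5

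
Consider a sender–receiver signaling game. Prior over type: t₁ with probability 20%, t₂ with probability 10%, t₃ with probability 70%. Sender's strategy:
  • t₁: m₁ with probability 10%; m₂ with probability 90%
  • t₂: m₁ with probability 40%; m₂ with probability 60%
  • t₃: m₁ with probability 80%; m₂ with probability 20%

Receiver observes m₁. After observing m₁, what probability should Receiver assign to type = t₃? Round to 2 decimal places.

Apply Bayes' rule using the sender's strategy as the likelihood.
P(m₁) = 0.2·0.1 + 0.1·0.4 + 0.7·0.8 = 0.62
P(t₃ | m₁) = (0.7·0.8) / 0.62 = 0.56 / 0.62 = 0.903226

0.90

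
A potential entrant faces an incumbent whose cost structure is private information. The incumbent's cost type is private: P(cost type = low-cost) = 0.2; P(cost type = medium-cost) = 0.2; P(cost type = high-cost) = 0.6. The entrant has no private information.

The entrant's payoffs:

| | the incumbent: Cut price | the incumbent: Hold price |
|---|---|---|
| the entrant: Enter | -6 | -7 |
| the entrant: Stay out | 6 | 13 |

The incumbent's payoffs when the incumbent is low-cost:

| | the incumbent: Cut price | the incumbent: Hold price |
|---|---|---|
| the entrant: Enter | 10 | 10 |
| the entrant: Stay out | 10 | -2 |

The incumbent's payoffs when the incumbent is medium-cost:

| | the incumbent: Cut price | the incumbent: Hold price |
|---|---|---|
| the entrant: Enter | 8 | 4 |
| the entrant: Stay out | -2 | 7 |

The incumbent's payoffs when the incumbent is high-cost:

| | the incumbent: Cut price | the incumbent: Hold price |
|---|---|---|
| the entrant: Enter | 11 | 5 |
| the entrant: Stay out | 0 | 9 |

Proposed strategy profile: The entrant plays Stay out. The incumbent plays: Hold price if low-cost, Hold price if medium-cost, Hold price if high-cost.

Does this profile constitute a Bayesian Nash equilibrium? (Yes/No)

The entrant plays Stay out: E[Stay out] = 0.2·(13) + 0.2·(13) + 0.6·(13) = 13; E[Enter] = -7. Best-responding. ✓
The incumbent (cost type low-cost), facing Stay out: Cut price gives 10, Hold price gives -2. Proposed Hold price is not best — profitable deviation exists. ✗
The incumbent (cost type medium-cost), facing Stay out: Cut price gives -2, Hold price gives 7. Proposed Hold price is best. ✓
The incumbent (cost type high-cost), facing Stay out: Cut price gives 0, Hold price gives 9. Proposed Hold price is best. ✓

No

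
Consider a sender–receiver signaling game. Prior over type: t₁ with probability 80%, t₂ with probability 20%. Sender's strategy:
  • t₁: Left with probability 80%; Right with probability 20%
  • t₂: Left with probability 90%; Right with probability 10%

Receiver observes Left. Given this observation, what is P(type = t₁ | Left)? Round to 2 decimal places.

0.78

P(Left) = 0.8·0.8 + 0.2·0.9 = 0.82
P(t₁ | Left) = (0.8·0.8) / 0.82 = 0.64 / 0.82 = 0.780488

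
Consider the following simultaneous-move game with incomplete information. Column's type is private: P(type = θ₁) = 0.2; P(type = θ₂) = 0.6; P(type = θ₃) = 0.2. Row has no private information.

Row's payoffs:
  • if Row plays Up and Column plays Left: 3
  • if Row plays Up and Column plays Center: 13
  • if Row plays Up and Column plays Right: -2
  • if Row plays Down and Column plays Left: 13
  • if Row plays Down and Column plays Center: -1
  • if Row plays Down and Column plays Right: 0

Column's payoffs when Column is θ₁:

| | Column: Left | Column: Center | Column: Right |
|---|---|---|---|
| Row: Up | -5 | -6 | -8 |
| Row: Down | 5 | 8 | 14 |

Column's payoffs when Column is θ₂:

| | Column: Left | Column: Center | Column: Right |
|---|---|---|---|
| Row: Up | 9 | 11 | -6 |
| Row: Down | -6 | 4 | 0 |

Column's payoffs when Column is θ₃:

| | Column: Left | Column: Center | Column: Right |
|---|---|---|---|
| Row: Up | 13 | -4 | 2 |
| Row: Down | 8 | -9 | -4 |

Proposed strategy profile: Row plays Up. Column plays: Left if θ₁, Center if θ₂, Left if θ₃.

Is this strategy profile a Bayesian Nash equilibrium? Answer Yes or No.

Row plays Up: E[Up] = 0.2·(3) + 0.6·(13) + 0.2·(3) = 9; E[Down] = 4.6. Best-responding. ✓
Column (type θ₁), facing Up: Left gives -5, Center gives -6, Right gives -8. Proposed Left is best. ✓
Column (type θ₂), facing Up: Left gives 9, Center gives 11, Right gives -6. Proposed Center is best. ✓
Column (type θ₃), facing Up: Left gives 13, Center gives -4, Right gives 2. Proposed Left is best. ✓

Yes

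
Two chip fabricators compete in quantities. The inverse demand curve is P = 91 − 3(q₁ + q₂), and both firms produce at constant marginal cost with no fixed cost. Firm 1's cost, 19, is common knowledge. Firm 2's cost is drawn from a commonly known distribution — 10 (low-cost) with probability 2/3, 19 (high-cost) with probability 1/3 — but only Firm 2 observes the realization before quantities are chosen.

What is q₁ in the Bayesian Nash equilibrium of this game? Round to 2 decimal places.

7.33

Firm 2 with cost c maximizes (91 − 3(q₁+q₂) − c)·q₂, giving q₂(c) = (91 − c − 3q₁)/6.
E[c₂] = 2/3·10 + 1/3·19 = 13
Firm 1's FOC against E[q₂] yields q₁ = (91 − 2·19 + E[c₂])/9 = (91 − 38 + 13)/9 = 7.33333.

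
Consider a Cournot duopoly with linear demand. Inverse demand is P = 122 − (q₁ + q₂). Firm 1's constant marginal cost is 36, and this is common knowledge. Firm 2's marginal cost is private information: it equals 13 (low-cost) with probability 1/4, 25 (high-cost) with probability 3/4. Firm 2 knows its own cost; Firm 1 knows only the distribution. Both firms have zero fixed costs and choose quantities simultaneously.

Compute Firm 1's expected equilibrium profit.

Type-c best response for Firm 2: q₂(c) = (122 − c)/2 − q₁/2.
Firm 1 maximizes expected profit; its first-order condition is 122 − 2q₁ − E[q₂] − 36 = 0.
Substituting E[q₂] and solving: E[c₂] = 22, so q₁ = (122 − 2·36 + 22)/3 = 24.
E[P] = 122 − (q₁ + E[q₂]) = 60; Firm 1's expected profit = (E[P] − 36)·q₁ = (60 − 36)·24 = 576.

576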